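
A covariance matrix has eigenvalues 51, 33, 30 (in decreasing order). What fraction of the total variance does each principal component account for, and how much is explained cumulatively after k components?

Step 1 — total variance = trace(Sigma) = Σ λ_i = 51 + 33 + 30 = 114.

Step 2 — fraction explained by component i = λ_i / Σ λ:
  PC1: 51/114 = 0.4474
  PC2: 33/114 = 0.2895
  PC3: 30/114 = 0.2632

Step 3 — cumulative fraction after k components = (λ_1 + ... + λ_k) / Σ λ:
  k = 1: 51/114 = 0.4474
  k = 2: (51 + 33)/114 = 84/114 = 0.7368
  k = 3: (51 + 33 + 30)/114 = 114/114 = 1

Summary (fraction, with percent):

explained: PC1 0.4474 (44.74%), PC2 0.2895 (28.95%), PC3 0.2632 (26.32%);  cumulative: 0.4474, 0.7368, 1


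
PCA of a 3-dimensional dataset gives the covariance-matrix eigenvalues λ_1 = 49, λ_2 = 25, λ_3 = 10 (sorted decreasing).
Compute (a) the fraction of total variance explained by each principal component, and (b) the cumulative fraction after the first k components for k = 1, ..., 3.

Step 1 — total variance = trace(Sigma) = Σ λ_i = 49 + 25 + 10 = 84.

Step 2 — fraction explained by component i = λ_i / Σ λ:
  PC1: 49/84 = 0.5833
  PC2: 25/84 = 0.2976
  PC3: 10/84 = 0.119

Step 3 — cumulative fraction after k components = (λ_1 + ... + λ_k) / Σ λ:
  k = 1: 49/84 = 0.5833
  k = 2: (49 + 25)/84 = 74/84 = 0.881
  k = 3: (49 + 25 + 10)/84 = 84/84 = 1

Summary (fraction, with percent):

explained: PC1 0.5833 (58.33%), PC2 0.2976 (29.76%), PC3 0.119 (11.9%);  cumulative: 0.5833, 0.881, 1


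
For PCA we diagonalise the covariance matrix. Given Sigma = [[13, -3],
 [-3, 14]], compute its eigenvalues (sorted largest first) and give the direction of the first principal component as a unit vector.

Step 1 — characteristic polynomial of 2×2 Sigma:
  det(Sigma - λI) = λ² - trace · λ + det = 0.
  trace = 13 + 14 = 27, det = 13·14 - (-3)² = 173.
Step 2 — discriminant:
  Δ = trace² - 4·det = 729 - 692 = 37.
Step 3 — eigenvalues:
  λ = (trace ± √Δ)/2 = (27 ± 6.0828)/2,
  λ_1 = 16.5414,  λ_2 = 10.4586.

Step 4 — unit eigenvector for λ_1: solve (Sigma - λ_1 I)v = 0. First row:
  (13 - 16.5414)·v_x + (-3)·v_y = 0, i.e. (-3.5414)·v_x + (-3)·v_y = 0,
  so v ∝ (b, λ_1 - a) = (-3, 3.5414); multiply by -1 so the first entry is positive: u = (3, -3.5414).
  ||u|| = √((3)² + (-3.5414)²) = √(21.5414) ≈ 4.6413,
  v_1 = u/||u|| ≈ (0.6464, -0.763) (||v_1|| = 1).

λ_1 = 16.5414,  λ_2 = 10.4586;  v_1 ≈ (0.6464, -0.763)


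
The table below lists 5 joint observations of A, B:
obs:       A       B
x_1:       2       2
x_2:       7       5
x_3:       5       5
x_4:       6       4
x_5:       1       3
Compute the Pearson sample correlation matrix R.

Step 1 — column means:
  mean(A) = (2 + 7 + 5 + 6 + 1) / 5 = 21/5 = 4.2
  mean(B) = (2 + 5 + 5 + 4 + 3) / 5 = 19/5 = 3.8

Step 2 — sample variances and covariances s[i,j] = (1/(n-1)) · Σ_k (x_{k,i} - mean_i) · (x_{k,j} - mean_j), with n-1 = 4:
  s[A,A] = ((-2.2)·(-2.2) + (2.8)·(2.8) + (0.8)·(0.8) + (1.8)·(1.8) + (-3.2)·(-3.2)) / 4 = 26.8/4 = 6.7
  s[A,B] = ((-2.2)·(-1.8) + (2.8)·(1.2) + (0.8)·(1.2) + (1.8)·(0.2) + (-3.2)·(-0.8)) / 4 = 11.2/4 = 2.8
  s[B,B] = ((-1.8)·(-1.8) + (1.2)·(1.2) + (1.2)·(1.2) + (0.2)·(0.2) + (-0.8)·(-0.8)) / 4 = 6.8/4 = 1.7
  Sample standard deviations s_i = √(s[i,i]):
  s(A) = √(6.7) = 2.5884
  s(B) = √(1.7) = 1.3038

Step 3 — r_{ij} = s_{ij} / (s_i · s_j):
  r[A,A] = 1 (diagonal).
  r[A,B] = 2.8 / (2.5884 · 1.3038) = 2.8 / 3.3749 = 0.8297
  r[B,B] = 1 (diagonal).

R is symmetric with unit diagonal. Assembling:

R = [[1, 0.8297],
 [0.8297, 1]]


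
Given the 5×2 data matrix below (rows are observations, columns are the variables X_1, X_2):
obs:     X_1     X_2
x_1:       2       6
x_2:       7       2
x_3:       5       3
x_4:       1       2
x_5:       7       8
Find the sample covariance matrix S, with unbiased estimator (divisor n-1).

Step 1 — column means:
  mean(X_1) = (2 + 7 + 5 + 1 + 7) / 5 = 22/5 = 4.4
  mean(X_2) = (6 + 2 + 3 + 2 + 8) / 5 = 21/5 = 4.2

Step 2 — sample covariance S[i,j] = (1/(n-1)) · Σ_k (x_{k,i} - mean_i) · (x_{k,j} - mean_j), with n-1 = 4.
  S[X_1,X_1] = ((-2.4)·(-2.4) + (2.6)·(2.6) + (0.6)·(0.6) + (-3.4)·(-3.4) + (2.6)·(2.6)) / 4 = 31.2/4 = 7.8
  S[X_1,X_2] = ((-2.4)·(1.8) + (2.6)·(-2.2) + (0.6)·(-1.2) + (-3.4)·(-2.2) + (2.6)·(3.8)) / 4 = 6.6/4 = 1.65
  S[X_2,X_2] = ((1.8)·(1.8) + (-2.2)·(-2.2) + (-1.2)·(-1.2) + (-2.2)·(-2.2) + (3.8)·(3.8)) / 4 = 28.8/4 = 7.2

S is symmetric (S[j,i] = S[i,j]). Assembling:

S = [[7.8, 1.65],
 [1.65, 7.2]]


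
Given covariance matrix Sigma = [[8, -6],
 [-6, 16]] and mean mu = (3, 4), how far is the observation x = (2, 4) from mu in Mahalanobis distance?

Step 1 — centre the observation: (x - mu) = (-1, 0).

Step 2 — invert Sigma. det(Sigma) = 8·16 - (-6)² = 92.
  Sigma^{-1} = (1/det) · [[d, -b], [-b, a]] = [[0.1739, 0.0652],
 [0.0652, 0.087]].

Step 3 — form the quadratic (x - mu)^T · Sigma^{-1} · (x - mu):
  Sigma^{-1} · (x - mu) = (-0.1739, -0.0652).
  (x - mu)^T · [Sigma^{-1} · (x - mu)] = (-1)·(-0.1739) + (0)·(-0.0652) = 0.1739.

Step 4 — take square root: d = √(0.1739) ≈ 0.417.

d(x, mu) = √(0.1739) ≈ 0.417


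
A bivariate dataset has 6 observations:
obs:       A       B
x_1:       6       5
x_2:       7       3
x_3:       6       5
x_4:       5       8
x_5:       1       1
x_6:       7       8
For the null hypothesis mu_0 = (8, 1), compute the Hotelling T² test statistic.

Step 1 — sample mean vector:
  mean(A) = (6 + 7 + 6 + 5 + 1 + 7) / 6 = 32/6 = 5.3333
  mean(B) = (5 + 3 + 5 + 8 + 1 + 8) / 6 = 30/6 = 5
  x̄ = (5.3333, 5),  deviation x̄ - mu_0 = (5.3333, 5) - (8, 1) = (-2.6667, 4).

Step 2 — sample covariance matrix, S[i,j] = (1/(n-1)) · Σ_k (x_{k,i} - mean_i) · (x_{k,j} - mean_j), divisor n-1 = 5:
  S[A,A] = ((0.6667)·(0.6667) + (1.6667)·(1.6667) + (0.6667)·(0.6667) + (-0.3333)·(-0.3333) + (-4.3333)·(-4.3333) + (1.6667)·(1.6667)) / 5 = 25.3333/5 = 5.0667
  S[A,B] = ((0.6667)·(0) + (1.6667)·(-2) + (0.6667)·(0) + (-0.3333)·(3) + (-4.3333)·(-4) + (1.6667)·(3)) / 5 = 18/5 = 3.6
  S[B,B] = ((0)·(0) + (-2)·(-2) + (0)·(0) + (3)·(3) + (-4)·(-4) + (3)·(3)) / 5 = 38/5 = 7.6
  S = [[5.0667, 3.6],
 [3.6, 7.6]].

Step 3 — invert S. det(S) = 5.0667·7.6 - (3.6)² = 25.5467.
  S^{-1} = (1/det) · [[d, -b], [-b, a]] = [[0.2975, -0.1409],
 [-0.1409, 0.1983]].

Step 4 — quadratic form (x̄ - mu_0)^T · S^{-1} · (x̄ - mu_0):
  S^{-1} · (x̄ - mu_0) = (-1.357, 1.1691),
  (x̄ - mu_0)^T · [...] = (-2.6667)·(-1.357) + (4)·(1.1691) = 8.2951.

Step 5 — scale by n: T² = 6 · 8.2951 = 49.7704.

T² ≈ 49.7704


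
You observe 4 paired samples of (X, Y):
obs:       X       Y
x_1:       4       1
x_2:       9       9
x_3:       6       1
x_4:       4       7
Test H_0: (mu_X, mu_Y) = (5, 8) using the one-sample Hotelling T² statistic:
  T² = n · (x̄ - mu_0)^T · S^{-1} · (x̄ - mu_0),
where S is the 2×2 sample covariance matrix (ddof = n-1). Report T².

Step 1 — sample mean vector:
  mean(X) = (4 + 9 + 6 + 4) / 4 = 23/4 = 5.75
  mean(Y) = (1 + 9 + 1 + 7) / 4 = 18/4 = 4.5
  x̄ = (5.75, 4.5),  deviation x̄ - mu_0 = (5.75, 4.5) - (5, 8) = (0.75, -3.5).

Step 2 — sample covariance matrix, S[i,j] = (1/(n-1)) · Σ_k (x_{k,i} - mean_i) · (x_{k,j} - mean_j), divisor n-1 = 3:
  S[X,X] = ((-1.75)·(-1.75) + (3.25)·(3.25) + (0.25)·(0.25) + (-1.75)·(-1.75)) / 3 = 16.75/3 = 5.5833
  S[X,Y] = ((-1.75)·(-3.5) + (3.25)·(4.5) + (0.25)·(-3.5) + (-1.75)·(2.5)) / 3 = 15.5/3 = 5.1667
  S[Y,Y] = ((-3.5)·(-3.5) + (4.5)·(4.5) + (-3.5)·(-3.5) + (2.5)·(2.5)) / 3 = 51/3 = 17
  S = [[5.5833, 5.1667],
 [5.1667, 17]].

Step 3 — invert S. det(S) = 5.5833·17 - (5.1667)² = 68.2222.
  S^{-1} = (1/det) · [[d, -b], [-b, a]] = [[0.2492, -0.0757],
 [-0.0757, 0.0818]].

Step 4 — quadratic form (x̄ - mu_0)^T · S^{-1} · (x̄ - mu_0):
  S^{-1} · (x̄ - mu_0) = (0.452, -0.3432),
  (x̄ - mu_0)^T · [...] = (0.75)·(0.452) + (-3.5)·(-0.3432) = 1.5403.

Step 5 — scale by n: T² = 4 · 1.5403 = 6.1612.

T² ≈ 6.1612


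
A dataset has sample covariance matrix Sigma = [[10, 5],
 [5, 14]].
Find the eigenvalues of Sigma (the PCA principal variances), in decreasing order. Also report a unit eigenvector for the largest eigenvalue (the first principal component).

Step 1 — characteristic polynomial of 2×2 Sigma:
  det(Sigma - λI) = λ² - trace · λ + det = 0.
  trace = 10 + 14 = 24, det = 10·14 - (5)² = 115.
Step 2 — discriminant:
  Δ = trace² - 4·det = 576 - 460 = 116.
Step 3 — eigenvalues:
  λ = (trace ± √Δ)/2 = (24 ± 10.7703)/2,
  λ_1 = 17.3852,  λ_2 = 6.6148.

Step 4 — unit eigenvector for λ_1: solve (Sigma - λ_1 I)v = 0. First row:
  (10 - 17.3852)·v_x + (5)·v_y = 0, i.e. (-7.3852)·v_x + (5)·v_y = 0,
  so v ∝ (b, λ_1 - a) = (5, 7.3852) = u.
  ||u|| = √((5)² + (7.3852)²) = √(79.5407) ≈ 8.9186,
  v_1 = u/||u|| ≈ (0.5606, 0.8281) (||v_1|| = 1).

λ_1 = 17.3852,  λ_2 = 6.6148;  v_1 ≈ (0.5606, 0.8281)


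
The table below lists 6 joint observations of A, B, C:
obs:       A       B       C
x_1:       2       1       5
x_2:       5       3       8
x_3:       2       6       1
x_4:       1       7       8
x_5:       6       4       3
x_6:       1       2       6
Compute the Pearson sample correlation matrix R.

Step 1 — column means:
  mean(A) = (2 + 5 + 2 + 1 + 6 + 1) / 6 = 17/6 = 2.8333
  mean(B) = (1 + 3 + 6 + 7 + 4 + 2) / 6 = 23/6 = 3.8333
  mean(C) = (5 + 8 + 1 + 8 + 3 + 6) / 6 = 31/6 = 5.1667

Step 2 — sample variances and covariances s[i,j] = (1/(n-1)) · Σ_k (x_{k,i} - mean_i) · (x_{k,j} - mean_j), with n-1 = 5:
  s[A,A] = ((-0.8333)·(-0.8333) + (2.1667)·(2.1667) + (-0.8333)·(-0.8333) + (-1.8333)·(-1.8333) + (3.1667)·(3.1667) + (-1.8333)·(-1.8333)) / 5 = 22.8333/5 = 4.5667
  s[A,B] = ((-0.8333)·(-2.8333) + (2.1667)·(-0.8333) + (-0.8333)·(2.1667) + (-1.8333)·(3.1667) + (3.1667)·(0.1667) + (-1.8333)·(-1.8333)) / 5 = -3.1667/5 = -0.6333
  s[A,C] = ((-0.8333)·(-0.1667) + (2.1667)·(2.8333) + (-0.8333)·(-4.1667) + (-1.8333)·(2.8333) + (3.1667)·(-2.1667) + (-1.8333)·(0.8333)) / 5 = -3.8333/5 = -0.7667
  s[B,B] = ((-2.8333)·(-2.8333) + (-0.8333)·(-0.8333) + (2.1667)·(2.1667) + (3.1667)·(3.1667) + (0.1667)·(0.1667) + (-1.8333)·(-1.8333)) / 5 = 26.8333/5 = 5.3667
  s[B,C] = ((-2.8333)·(-0.1667) + (-0.8333)·(2.8333) + (2.1667)·(-4.1667) + (3.1667)·(2.8333) + (0.1667)·(-2.1667) + (-1.8333)·(0.8333)) / 5 = -3.8333/5 = -0.7667
  s[C,C] = ((-0.1667)·(-0.1667) + (2.8333)·(2.8333) + (-4.1667)·(-4.1667) + (2.8333)·(2.8333) + (-2.1667)·(-2.1667) + (0.8333)·(0.8333)) / 5 = 38.8333/5 = 7.7667
  Sample standard deviations s_i = √(s[i,i]):
  s(A) = √(4.5667) = 2.137
  s(B) = √(5.3667) = 2.3166
  s(C) = √(7.7667) = 2.7869

Step 3 — r_{ij} = s_{ij} / (s_i · s_j):
  r[A,A] = 1 (diagonal).
  r[A,B] = -0.6333 / (2.137 · 2.3166) = -0.6333 / 4.9505 = -0.1279
  r[A,C] = -0.7667 / (2.137 · 2.7869) = -0.7667 / 5.9555 = -0.1287
  r[B,B] = 1 (diagonal).
  r[B,C] = -0.7667 / (2.3166 · 2.7869) = -0.7667 / 6.4561 = -0.1188
  r[C,C] = 1 (diagonal).

R is symmetric with unit diagonal. Assembling:

R = [[1, -0.1279, -0.1287],
 [-0.1279, 1, -0.1188],
 [-0.1287, -0.1188, 1]]


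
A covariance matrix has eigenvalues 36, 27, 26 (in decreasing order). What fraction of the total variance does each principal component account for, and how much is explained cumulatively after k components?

Step 1 — total variance = trace(Sigma) = Σ λ_i = 36 + 27 + 26 = 89.

Step 2 — fraction explained by component i = λ_i / Σ λ:
  PC1: 36/89 = 0.4045
  PC2: 27/89 = 0.3034
  PC3: 26/89 = 0.2921

Step 3 — cumulative fraction after k components = (λ_1 + ... + λ_k) / Σ λ:
  k = 1: 36/89 = 0.4045
  k = 2: (36 + 27)/89 = 63/89 = 0.7079
  k = 3: (36 + 27 + 26)/89 = 89/89 = 1

Summary (fraction, with percent):

explained: PC1 0.4045 (40.45%), PC2 0.3034 (30.34%), PC3 0.2921 (29.21%);  cumulative: 0.4045, 0.7079, 1


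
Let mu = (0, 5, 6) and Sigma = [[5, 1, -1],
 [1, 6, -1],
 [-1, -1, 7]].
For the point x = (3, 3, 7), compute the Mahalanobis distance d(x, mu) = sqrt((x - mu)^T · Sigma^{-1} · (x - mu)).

Step 1 — centre the observation: (x - mu) = (3, -2, 1).

Step 2 — invert Sigma (cofactor / det for 3×3, or solve directly):
  Sigma^{-1} = [[0.2113, -0.0309, 0.0258],
 [-0.0309, 0.1753, 0.0206],
 [0.0258, 0.0206, 0.1495]].

Step 3 — form the quadratic (x - mu)^T · Sigma^{-1} · (x - mu):
  Sigma^{-1} · (x - mu) = (0.7216, -0.4227, 0.1856).
  (x - mu)^T · [Sigma^{-1} · (x - mu)] = (3)·(0.7216) + (-2)·(-0.4227) + (1)·(0.1856) = 3.1959.

Step 4 — take square root: d = √(3.1959) ≈ 1.7877.

d(x, mu) = √(3.1959) ≈ 1.7877


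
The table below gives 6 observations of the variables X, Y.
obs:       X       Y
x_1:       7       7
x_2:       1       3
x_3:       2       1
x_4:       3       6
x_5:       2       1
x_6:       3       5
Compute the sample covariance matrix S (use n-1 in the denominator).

Step 1 — column means:
  mean(X) = (7 + 1 + 2 + 3 + 2 + 3) / 6 = 18/6 = 3
  mean(Y) = (7 + 3 + 1 + 6 + 1 + 5) / 6 = 23/6 = 3.8333

Step 2 — sample covariance S[i,j] = (1/(n-1)) · Σ_k (x_{k,i} - mean_i) · (x_{k,j} - mean_j), with n-1 = 5.
  S[X,X] = ((4)·(4) + (-2)·(-2) + (-1)·(-1) + (0)·(0) + (-1)·(-1) + (0)·(0)) / 5 = 22/5 = 4.4
  S[X,Y] = ((4)·(3.1667) + (-2)·(-0.8333) + (-1)·(-2.8333) + (0)·(2.1667) + (-1)·(-2.8333) + (0)·(1.1667)) / 5 = 20/5 = 4
  S[Y,Y] = ((3.1667)·(3.1667) + (-0.8333)·(-0.8333) + (-2.8333)·(-2.8333) + (2.1667)·(2.1667) + (-2.8333)·(-2.8333) + (1.1667)·(1.1667)) / 5 = 32.8333/5 = 6.5667

S is symmetric (S[j,i] = S[i,j]). Assembling:

S = [[4.4, 4],
 [4, 6.5667]]


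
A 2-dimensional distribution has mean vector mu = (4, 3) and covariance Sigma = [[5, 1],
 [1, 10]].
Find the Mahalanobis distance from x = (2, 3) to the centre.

Step 1 — centre the observation: (x - mu) = (-2, 0).

Step 2 — invert Sigma. det(Sigma) = 5·10 - (1)² = 49.
  Sigma^{-1} = (1/det) · [[d, -b], [-b, a]] = [[0.2041, -0.0204],
 [-0.0204, 0.102]].

Step 3 — form the quadratic (x - mu)^T · Sigma^{-1} · (x - mu):
  Sigma^{-1} · (x - mu) = (-0.4082, 0.0408).
  (x - mu)^T · [Sigma^{-1} · (x - mu)] = (-2)·(-0.4082) + (0)·(0.0408) = 0.8163.

Step 4 — take square root: d = √(0.8163) ≈ 0.9035.

d(x, mu) = √(0.8163) ≈ 0.9035


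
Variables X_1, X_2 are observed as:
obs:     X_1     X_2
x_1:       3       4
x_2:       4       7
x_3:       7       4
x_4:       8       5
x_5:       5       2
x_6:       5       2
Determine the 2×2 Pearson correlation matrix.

Step 1 — column means:
  mean(X_1) = (3 + 4 + 7 + 8 + 5 + 5) / 6 = 32/6 = 5.3333
  mean(X_2) = (4 + 7 + 4 + 5 + 2 + 2) / 6 = 24/6 = 4

Step 2 — sample variances and covariances s[i,j] = (1/(n-1)) · Σ_k (x_{k,i} - mean_i) · (x_{k,j} - mean_j), with n-1 = 5:
  s[X_1,X_1] = ((-2.3333)·(-2.3333) + (-1.3333)·(-1.3333) + (1.6667)·(1.6667) + (2.6667)·(2.6667) + (-0.3333)·(-0.3333) + (-0.3333)·(-0.3333)) / 5 = 17.3333/5 = 3.4667
  s[X_1,X_2] = ((-2.3333)·(0) + (-1.3333)·(3) + (1.6667)·(0) + (2.6667)·(1) + (-0.3333)·(-2) + (-0.3333)·(-2)) / 5 = 0/5 = 0
  s[X_2,X_2] = ((0)·(0) + (3)·(3) + (0)·(0) + (1)·(1) + (-2)·(-2) + (-2)·(-2)) / 5 = 18/5 = 3.6
  Sample standard deviations s_i = √(s[i,i]):
  s(X_1) = √(3.4667) = 1.8619
  s(X_2) = √(3.6) = 1.8974

Step 3 — r_{ij} = s_{ij} / (s_i · s_j):
  r[X_1,X_1] = 1 (diagonal).
  r[X_1,X_2] = 0 / (1.8619 · 1.8974) = 0 / 3.5327 = 0
  r[X_2,X_2] = 1 (diagonal).

R is symmetric with unit diagonal. Assembling:

R = [[1, 0],
 [0, 1]]


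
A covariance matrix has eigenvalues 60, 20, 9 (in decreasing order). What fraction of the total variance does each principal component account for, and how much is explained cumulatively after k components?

Step 1 — total variance = trace(Sigma) = Σ λ_i = 60 + 20 + 9 = 89.

Step 2 — fraction explained by component i = λ_i / Σ λ:
  PC1: 60/89 = 0.6742
  PC2: 20/89 = 0.2247
  PC3: 9/89 = 0.1011

Step 3 — cumulative fraction after k components = (λ_1 + ... + λ_k) / Σ λ:
  k = 1: 60/89 = 0.6742
  k = 2: (60 + 20)/89 = 80/89 = 0.8989
  k = 3: (60 + 20 + 9)/89 = 89/89 = 1

Summary (fraction, with percent):

explained: PC1 0.6742 (67.42%), PC2 0.2247 (22.47%), PC3 0.1011 (10.11%);  cumulative: 0.6742, 0.8989, 1


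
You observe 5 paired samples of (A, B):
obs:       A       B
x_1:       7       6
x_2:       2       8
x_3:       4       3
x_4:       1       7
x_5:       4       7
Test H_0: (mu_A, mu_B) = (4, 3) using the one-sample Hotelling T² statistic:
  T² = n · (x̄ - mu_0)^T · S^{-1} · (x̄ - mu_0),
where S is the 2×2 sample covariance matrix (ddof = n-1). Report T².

Step 1 — sample mean vector:
  mean(A) = (7 + 2 + 4 + 1 + 4) / 5 = 18/5 = 3.6
  mean(B) = (6 + 8 + 3 + 7 + 7) / 5 = 31/5 = 6.2
  x̄ = (3.6, 6.2),  deviation x̄ - mu_0 = (3.6, 6.2) - (4, 3) = (-0.4, 3.2).

Step 2 — sample covariance matrix, S[i,j] = (1/(n-1)) · Σ_k (x_{k,i} - mean_i) · (x_{k,j} - mean_j), divisor n-1 = 4:
  S[A,A] = ((3.4)·(3.4) + (-1.6)·(-1.6) + (0.4)·(0.4) + (-2.6)·(-2.6) + (0.4)·(0.4)) / 4 = 21.2/4 = 5.3
  S[A,B] = ((3.4)·(-0.2) + (-1.6)·(1.8) + (0.4)·(-3.2) + (-2.6)·(0.8) + (0.4)·(0.8)) / 4 = -6.6/4 = -1.65
  S[B,B] = ((-0.2)·(-0.2) + (1.8)·(1.8) + (-3.2)·(-3.2) + (0.8)·(0.8) + (0.8)·(0.8)) / 4 = 14.8/4 = 3.7
  S = [[5.3, -1.65],
 [-1.65, 3.7]].

Step 3 — invert S. det(S) = 5.3·3.7 - (-1.65)² = 16.8875.
  S^{-1} = (1/det) · [[d, -b], [-b, a]] = [[0.2191, 0.0977],
 [0.0977, 0.3138]].

Step 4 — quadratic form (x̄ - mu_0)^T · S^{-1} · (x̄ - mu_0):
  S^{-1} · (x̄ - mu_0) = (0.225, 0.9652),
  (x̄ - mu_0)^T · [...] = (-0.4)·(0.225) + (3.2)·(0.9652) = 2.9987.

Step 5 — scale by n: T² = 5 · 2.9987 = 14.9933.

T² ≈ 14.9933


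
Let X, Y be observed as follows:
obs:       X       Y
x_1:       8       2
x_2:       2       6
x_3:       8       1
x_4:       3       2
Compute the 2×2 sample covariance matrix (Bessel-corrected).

Step 1 — column means:
  mean(X) = (8 + 2 + 8 + 3) / 4 = 21/4 = 5.25
  mean(Y) = (2 + 6 + 1 + 2) / 4 = 11/4 = 2.75

Step 2 — sample covariance S[i,j] = (1/(n-1)) · Σ_k (x_{k,i} - mean_i) · (x_{k,j} - mean_j), with n-1 = 3.
  S[X,X] = ((2.75)·(2.75) + (-3.25)·(-3.25) + (2.75)·(2.75) + (-2.25)·(-2.25)) / 3 = 30.75/3 = 10.25
  S[X,Y] = ((2.75)·(-0.75) + (-3.25)·(3.25) + (2.75)·(-1.75) + (-2.25)·(-0.75)) / 3 = -15.75/3 = -5.25
  S[Y,Y] = ((-0.75)·(-0.75) + (3.25)·(3.25) + (-1.75)·(-1.75) + (-0.75)·(-0.75)) / 3 = 14.75/3 = 4.9167

S is symmetric (S[j,i] = S[i,j]). Assembling:

S = [[10.25, -5.25],
 [-5.25, 4.9167]]


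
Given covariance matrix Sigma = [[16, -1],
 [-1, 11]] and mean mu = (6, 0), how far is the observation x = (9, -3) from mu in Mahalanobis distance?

Step 1 — centre the observation: (x - mu) = (3, -3).

Step 2 — invert Sigma. det(Sigma) = 16·11 - (-1)² = 175.
  Sigma^{-1} = (1/det) · [[d, -b], [-b, a]] = [[0.0629, 0.0057],
 [0.0057, 0.0914]].

Step 3 — form the quadratic (x - mu)^T · Sigma^{-1} · (x - mu):
  Sigma^{-1} · (x - mu) = (0.1714, -0.2571).
  (x - mu)^T · [Sigma^{-1} · (x - mu)] = (3)·(0.1714) + (-3)·(-0.2571) = 1.2857.

Step 4 — take square root: d = √(1.2857) ≈ 1.1339.

d(x, mu) = √(1.2857) ≈ 1.1339


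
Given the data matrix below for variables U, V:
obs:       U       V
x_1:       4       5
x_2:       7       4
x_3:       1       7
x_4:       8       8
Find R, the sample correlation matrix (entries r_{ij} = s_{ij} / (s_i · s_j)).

Step 1 — column means:
  mean(U) = (4 + 7 + 1 + 8) / 4 = 20/4 = 5
  mean(V) = (5 + 4 + 7 + 8) / 4 = 24/4 = 6

Step 2 — sample variances and covariances s[i,j] = (1/(n-1)) · Σ_k (x_{k,i} - mean_i) · (x_{k,j} - mean_j), with n-1 = 3:
  s[U,U] = ((-1)·(-1) + (2)·(2) + (-4)·(-4) + (3)·(3)) / 3 = 30/3 = 10
  s[U,V] = ((-1)·(-1) + (2)·(-2) + (-4)·(1) + (3)·(2)) / 3 = -1/3 = -0.3333
  s[V,V] = ((-1)·(-1) + (-2)·(-2) + (1)·(1) + (2)·(2)) / 3 = 10/3 = 3.3333
  Sample standard deviations s_i = √(s[i,i]):
  s(U) = √(10) = 3.1623
  s(V) = √(3.3333) = 1.8257

Step 3 — r_{ij} = s_{ij} / (s_i · s_j):
  r[U,U] = 1 (diagonal).
  r[U,V] = -0.3333 / (3.1623 · 1.8257) = -0.3333 / 5.7735 = -0.0577
  r[V,V] = 1 (diagonal).

R is symmetric with unit diagonal. Assembling:

R = [[1, -0.0577],
 [-0.0577, 1]]


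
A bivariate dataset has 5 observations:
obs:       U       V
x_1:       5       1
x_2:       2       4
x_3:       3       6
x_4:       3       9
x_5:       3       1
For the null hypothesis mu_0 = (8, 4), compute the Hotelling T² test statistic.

Step 1 — sample mean vector:
  mean(U) = (5 + 2 + 3 + 3 + 3) / 5 = 16/5 = 3.2
  mean(V) = (1 + 4 + 6 + 9 + 1) / 5 = 21/5 = 4.2
  x̄ = (3.2, 4.2),  deviation x̄ - mu_0 = (3.2, 4.2) - (8, 4) = (-4.8, 0.2).

Step 2 — sample covariance matrix, S[i,j] = (1/(n-1)) · Σ_k (x_{k,i} - mean_i) · (x_{k,j} - mean_j), divisor n-1 = 4:
  S[U,U] = ((1.8)·(1.8) + (-1.2)·(-1.2) + (-0.2)·(-0.2) + (-0.2)·(-0.2) + (-0.2)·(-0.2)) / 4 = 4.8/4 = 1.2
  S[U,V] = ((1.8)·(-3.2) + (-1.2)·(-0.2) + (-0.2)·(1.8) + (-0.2)·(4.8) + (-0.2)·(-3.2)) / 4 = -6.2/4 = -1.55
  S[V,V] = ((-3.2)·(-3.2) + (-0.2)·(-0.2) + (1.8)·(1.8) + (4.8)·(4.8) + (-3.2)·(-3.2)) / 4 = 46.8/4 = 11.7
  S = [[1.2, -1.55],
 [-1.55, 11.7]].

Step 3 — invert S. det(S) = 1.2·11.7 - (-1.55)² = 11.6375.
  S^{-1} = (1/det) · [[d, -b], [-b, a]] = [[1.0054, 0.1332],
 [0.1332, 0.1031]].

Step 4 — quadratic form (x̄ - mu_0)^T · S^{-1} · (x̄ - mu_0):
  S^{-1} · (x̄ - mu_0) = (-4.7991, -0.6187),
  (x̄ - mu_0)^T · [...] = (-4.8)·(-4.7991) + (0.2)·(-0.6187) = 22.9121.

Step 5 — scale by n: T² = 5 · 22.9121 = 114.5607.

T² ≈ 114.5607


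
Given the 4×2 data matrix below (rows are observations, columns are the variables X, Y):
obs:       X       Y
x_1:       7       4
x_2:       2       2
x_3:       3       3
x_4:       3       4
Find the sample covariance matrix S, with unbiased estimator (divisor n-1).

Step 1 — column means:
  mean(X) = (7 + 2 + 3 + 3) / 4 = 15/4 = 3.75
  mean(Y) = (4 + 2 + 3 + 4) / 4 = 13/4 = 3.25

Step 2 — sample covariance S[i,j] = (1/(n-1)) · Σ_k (x_{k,i} - mean_i) · (x_{k,j} - mean_j), with n-1 = 3.
  S[X,X] = ((3.25)·(3.25) + (-1.75)·(-1.75) + (-0.75)·(-0.75) + (-0.75)·(-0.75)) / 3 = 14.75/3 = 4.9167
  S[X,Y] = ((3.25)·(0.75) + (-1.75)·(-1.25) + (-0.75)·(-0.25) + (-0.75)·(0.75)) / 3 = 4.25/3 = 1.4167
  S[Y,Y] = ((0.75)·(0.75) + (-1.25)·(-1.25) + (-0.25)·(-0.25) + (0.75)·(0.75)) / 3 = 2.75/3 = 0.9167

S is symmetric (S[j,i] = S[i,j]). Assembling:

S = [[4.9167, 1.4167],
 [1.4167, 0.9167]]


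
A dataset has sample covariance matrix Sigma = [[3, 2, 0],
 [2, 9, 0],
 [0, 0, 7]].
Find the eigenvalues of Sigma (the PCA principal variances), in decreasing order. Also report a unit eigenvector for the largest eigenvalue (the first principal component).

Step 1 — characteristic polynomial p(λ) = det(λI - Sigma) = λ³ - tr·λ² + c_1·λ - det, where tr = trace, c_1 = sum of the principal 2×2 minors, det = det(Sigma):
  tr = 3 + 9 + 7 = 19,
  c_1 = (3·9 - (2)²) + (3·7 - (0)²) + (9·7 - (0)²) = 23 + 21 + 63 = 107,
  det = 3·(9·7 - (0)²) - (2)·((2)·7 - (0)·(0)) + (0)·((2)·(0) - 9·(0)) = 3·(63) - (2)·(14) + (0)·(0) = 161.
  So p(λ) = λ³ - 19λ² + 107λ - 161.
Step 2 — look for an integer root (rational root theorem: any rational root is an integer divisor of 161). Testing λ = 7:
  p(7) = 343 - 931 + 749 - 161 = 0  ✓
  Dividing out (λ - 7): p(λ) = (λ - 7)(λ² - 12λ + 23).
Step 3 — remaining eigenvalues from the quadratic λ² - 12λ + 23 = 0:
  Δ = 12² - 4·23 = 144 - 92 = 52,  λ = (12 ± √52)/2 = (12 ± 7.2111)/2 ≈ 9.6056 or 2.3944.
  Sorted: λ_1 = 9.6056,  λ_2 = 7,  λ_3 = 2.3944  (check: sum = 19 = tr ✓).

Step 4 — unit eigenvector for λ_1 ≈ 9.6056: v spans the null space of (Sigma - λ_1 I), whose rows are
  r_1 = (-6.6056, 2, 0),  r_2 = (2, -0.6056, 0),  r_3 = (0, 0, -2.6056).
  v is orthogonal to every row, so take v ∝ r_1 × r_3 = ((2)·(-2.6056) - (0)·(0), (0)·(0) - (-6.6056)·(-2.6056), (-6.6056)·(0) - (2)·(0)) ≈ (-5.2111, -17.2111, 0).
  Rescale (multiply by -1 so the first nonzero entry is positive): u = (5.2111, 17.2111, 0).
  ||u|| = √((5.2111)² + (17.2111)² + (0)²) = √(323.3776) ≈ 17.9827,  v_1 = u/||u|| ≈ (0.2898, 0.9571, 0) (||v_1|| = 1).

λ_1 = 9.6056,  λ_2 = 7,  λ_3 = 2.3944;  v_1 ≈ (0.2898, 0.9571, 0)


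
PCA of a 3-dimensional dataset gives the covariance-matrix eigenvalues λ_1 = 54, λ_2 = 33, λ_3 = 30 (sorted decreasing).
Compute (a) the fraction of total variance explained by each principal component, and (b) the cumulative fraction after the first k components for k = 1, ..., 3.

Step 1 — total variance = trace(Sigma) = Σ λ_i = 54 + 33 + 30 = 117.

Step 2 — fraction explained by component i = λ_i / Σ λ:
  PC1: 54/117 = 0.4615
  PC2: 33/117 = 0.2821
  PC3: 30/117 = 0.2564

Step 3 — cumulative fraction after k components = (λ_1 + ... + λ_k) / Σ λ:
  k = 1: 54/117 = 0.4615
  k = 2: (54 + 33)/117 = 87/117 = 0.7436
  k = 3: (54 + 33 + 30)/117 = 117/117 = 1

Summary (fraction, with percent):

explained: PC1 0.4615 (46.15%), PC2 0.2821 (28.21%), PC3 0.2564 (25.64%);  cumulative: 0.4615, 0.7436, 1


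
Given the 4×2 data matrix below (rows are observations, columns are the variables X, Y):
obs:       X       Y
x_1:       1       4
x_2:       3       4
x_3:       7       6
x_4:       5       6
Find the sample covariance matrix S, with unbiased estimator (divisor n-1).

Step 1 — column means:
  mean(X) = (1 + 3 + 7 + 5) / 4 = 16/4 = 4
  mean(Y) = (4 + 4 + 6 + 6) / 4 = 20/4 = 5

Step 2 — sample covariance S[i,j] = (1/(n-1)) · Σ_k (x_{k,i} - mean_i) · (x_{k,j} - mean_j), with n-1 = 3.
  S[X,X] = ((-3)·(-3) + (-1)·(-1) + (3)·(3) + (1)·(1)) / 3 = 20/3 = 6.6667
  S[X,Y] = ((-3)·(-1) + (-1)·(-1) + (3)·(1) + (1)·(1)) / 3 = 8/3 = 2.6667
  S[Y,Y] = ((-1)·(-1) + (-1)·(-1) + (1)·(1) + (1)·(1)) / 3 = 4/3 = 1.3333

S is symmetric (S[j,i] = S[i,j]). Assembling:

S = [[6.6667, 2.6667],
 [2.6667, 1.3333]]


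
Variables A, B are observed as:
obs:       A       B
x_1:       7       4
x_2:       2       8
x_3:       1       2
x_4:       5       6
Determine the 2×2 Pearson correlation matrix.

Step 1 — column means:
  mean(A) = (7 + 2 + 1 + 5) / 4 = 15/4 = 3.75
  mean(B) = (4 + 8 + 2 + 6) / 4 = 20/4 = 5

Step 2 — sample variances and covariances s[i,j] = (1/(n-1)) · Σ_k (x_{k,i} - mean_i) · (x_{k,j} - mean_j), with n-1 = 3:
  s[A,A] = ((3.25)·(3.25) + (-1.75)·(-1.75) + (-2.75)·(-2.75) + (1.25)·(1.25)) / 3 = 22.75/3 = 7.5833
  s[A,B] = ((3.25)·(-1) + (-1.75)·(3) + (-2.75)·(-3) + (1.25)·(1)) / 3 = 1/3 = 0.3333
  s[B,B] = ((-1)·(-1) + (3)·(3) + (-3)·(-3) + (1)·(1)) / 3 = 20/3 = 6.6667
  Sample standard deviations s_i = √(s[i,i]):
  s(A) = √(7.5833) = 2.7538
  s(B) = √(6.6667) = 2.582

Step 3 — r_{ij} = s_{ij} / (s_i · s_j):
  r[A,A] = 1 (diagonal).
  r[A,B] = 0.3333 / (2.7538 · 2.582) = 0.3333 / 7.1102 = 0.0469
  r[B,B] = 1 (diagonal).

R is symmetric with unit diagonal. Assembling:

R = [[1, 0.0469],
 [0.0469, 1]]


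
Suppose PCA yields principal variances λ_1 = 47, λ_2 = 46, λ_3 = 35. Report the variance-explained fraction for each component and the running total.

Step 1 — total variance = trace(Sigma) = Σ λ_i = 47 + 46 + 35 = 128.

Step 2 — fraction explained by component i = λ_i / Σ λ:
  PC1: 47/128 = 0.3672
  PC2: 46/128 = 0.3594
  PC3: 35/128 = 0.2734

Step 3 — cumulative fraction after k components = (λ_1 + ... + λ_k) / Σ λ:
  k = 1: 47/128 = 0.3672
  k = 2: (47 + 46)/128 = 93/128 = 0.7266
  k = 3: (47 + 46 + 35)/128 = 128/128 = 1

Summary (fraction, with percent):

explained: PC1 0.3672 (36.72%), PC2 0.3594 (35.94%), PC3 0.2734 (27.34%);  cumulative: 0.3672, 0.7266, 1


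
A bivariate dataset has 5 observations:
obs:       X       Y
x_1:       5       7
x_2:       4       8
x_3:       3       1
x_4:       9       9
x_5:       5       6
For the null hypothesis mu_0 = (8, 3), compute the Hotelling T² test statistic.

Step 1 — sample mean vector:
  mean(X) = (5 + 4 + 3 + 9 + 5) / 5 = 26/5 = 5.2
  mean(Y) = (7 + 8 + 1 + 9 + 6) / 5 = 31/5 = 6.2
  x̄ = (5.2, 6.2),  deviation x̄ - mu_0 = (5.2, 6.2) - (8, 3) = (-2.8, 3.2).

Step 2 — sample covariance matrix, S[i,j] = (1/(n-1)) · Σ_k (x_{k,i} - mean_i) · (x_{k,j} - mean_j), divisor n-1 = 4:
  S[X,X] = ((-0.2)·(-0.2) + (-1.2)·(-1.2) + (-2.2)·(-2.2) + (3.8)·(3.8) + (-0.2)·(-0.2)) / 4 = 20.8/4 = 5.2
  S[X,Y] = ((-0.2)·(0.8) + (-1.2)·(1.8) + (-2.2)·(-5.2) + (3.8)·(2.8) + (-0.2)·(-0.2)) / 4 = 19.8/4 = 4.95
  S[Y,Y] = ((0.8)·(0.8) + (1.8)·(1.8) + (-5.2)·(-5.2) + (2.8)·(2.8) + (-0.2)·(-0.2)) / 4 = 38.8/4 = 9.7
  S = [[5.2, 4.95],
 [4.95, 9.7]].

Step 3 — invert S. det(S) = 5.2·9.7 - (4.95)² = 25.9375.
  S^{-1} = (1/det) · [[d, -b], [-b, a]] = [[0.374, -0.1908],
 [-0.1908, 0.2005]].

Step 4 — quadratic form (x̄ - mu_0)^T · S^{-1} · (x̄ - mu_0):
  S^{-1} · (x̄ - mu_0) = (-1.6578, 1.1759),
  (x̄ - mu_0)^T · [...] = (-2.8)·(-1.6578) + (3.2)·(1.1759) = 8.4048.

Step 5 — scale by n: T² = 5 · 8.4048 = 42.0241.

T² ≈ 42.0241


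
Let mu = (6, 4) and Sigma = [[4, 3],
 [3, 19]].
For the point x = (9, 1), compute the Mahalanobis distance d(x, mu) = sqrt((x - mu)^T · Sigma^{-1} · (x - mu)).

Step 1 — centre the observation: (x - mu) = (3, -3).

Step 2 — invert Sigma. det(Sigma) = 4·19 - (3)² = 67.
  Sigma^{-1} = (1/det) · [[d, -b], [-b, a]] = [[0.2836, -0.0448],
 [-0.0448, 0.0597]].

Step 3 — form the quadratic (x - mu)^T · Sigma^{-1} · (x - mu):
  Sigma^{-1} · (x - mu) = (0.9851, -0.3134).
  (x - mu)^T · [Sigma^{-1} · (x - mu)] = (3)·(0.9851) + (-3)·(-0.3134) = 3.8955.

Step 4 — take square root: d = √(3.8955) ≈ 1.9737.

d(x, mu) = √(3.8955) ≈ 1.9737


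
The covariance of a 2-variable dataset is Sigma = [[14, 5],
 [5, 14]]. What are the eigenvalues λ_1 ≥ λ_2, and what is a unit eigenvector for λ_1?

Step 1 — characteristic polynomial of 2×2 Sigma:
  det(Sigma - λI) = λ² - trace · λ + det = 0.
  trace = 14 + 14 = 28, det = 14·14 - (5)² = 171.
Step 2 — discriminant:
  Δ = trace² - 4·det = 784 - 684 = 100.
Step 3 — eigenvalues:
  λ = (trace ± √Δ)/2 = (28 ± 10)/2,
  λ_1 = 19,  λ_2 = 9.

Step 4 — unit eigenvector for λ_1: solve (Sigma - λ_1 I)v = 0. First row:
  (14 - 19)·v_x + (5)·v_y = 0, i.e. (-5)·v_x + (5)·v_y = 0,
  so v ∝ (b, λ_1 - a) = (5, 5) = u.
  ||u|| = √((5)² + (5)²) = √(50) ≈ 7.0711,
  v_1 = u/||u|| ≈ (0.7071, 0.7071) (||v_1|| = 1).

λ_1 = 19,  λ_2 = 9;  v_1 ≈ (0.7071, 0.7071)


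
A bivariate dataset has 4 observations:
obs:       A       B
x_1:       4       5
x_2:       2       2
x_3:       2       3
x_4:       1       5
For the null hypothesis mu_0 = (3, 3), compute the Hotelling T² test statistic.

Step 1 — sample mean vector:
  mean(A) = (4 + 2 + 2 + 1) / 4 = 9/4 = 2.25
  mean(B) = (5 + 2 + 3 + 5) / 4 = 15/4 = 3.75
  x̄ = (2.25, 3.75),  deviation x̄ - mu_0 = (2.25, 3.75) - (3, 3) = (-0.75, 0.75).

Step 2 — sample covariance matrix, S[i,j] = (1/(n-1)) · Σ_k (x_{k,i} - mean_i) · (x_{k,j} - mean_j), divisor n-1 = 3:
  S[A,A] = ((1.75)·(1.75) + (-0.25)·(-0.25) + (-0.25)·(-0.25) + (-1.25)·(-1.25)) / 3 = 4.75/3 = 1.5833
  S[A,B] = ((1.75)·(1.25) + (-0.25)·(-1.75) + (-0.25)·(-0.75) + (-1.25)·(1.25)) / 3 = 1.25/3 = 0.4167
  S[B,B] = ((1.25)·(1.25) + (-1.75)·(-1.75) + (-0.75)·(-0.75) + (1.25)·(1.25)) / 3 = 6.75/3 = 2.25
  S = [[1.5833, 0.4167],
 [0.4167, 2.25]].

Step 3 — invert S. det(S) = 1.5833·2.25 - (0.4167)² = 3.3889.
  S^{-1} = (1/det) · [[d, -b], [-b, a]] = [[0.6639, -0.123],
 [-0.123, 0.4672]].

Step 4 — quadratic form (x̄ - mu_0)^T · S^{-1} · (x̄ - mu_0):
  S^{-1} · (x̄ - mu_0) = (-0.5902, 0.4426),
  (x̄ - mu_0)^T · [...] = (-0.75)·(-0.5902) + (0.75)·(0.4426) = 0.7746.

Step 5 — scale by n: T² = 4 · 0.7746 = 3.0984.

T² ≈ 3.0984


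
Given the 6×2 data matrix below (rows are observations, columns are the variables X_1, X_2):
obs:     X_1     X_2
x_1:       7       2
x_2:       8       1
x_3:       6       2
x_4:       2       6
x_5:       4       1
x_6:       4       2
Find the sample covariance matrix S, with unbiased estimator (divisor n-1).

Step 1 — column means:
  mean(X_1) = (7 + 8 + 6 + 2 + 4 + 4) / 6 = 31/6 = 5.1667
  mean(X_2) = (2 + 1 + 2 + 6 + 1 + 2) / 6 = 14/6 = 2.3333

Step 2 — sample covariance S[i,j] = (1/(n-1)) · Σ_k (x_{k,i} - mean_i) · (x_{k,j} - mean_j), with n-1 = 5.
  S[X_1,X_1] = ((1.8333)·(1.8333) + (2.8333)·(2.8333) + (0.8333)·(0.8333) + (-3.1667)·(-3.1667) + (-1.1667)·(-1.1667) + (-1.1667)·(-1.1667)) / 5 = 24.8333/5 = 4.9667
  S[X_1,X_2] = ((1.8333)·(-0.3333) + (2.8333)·(-1.3333) + (0.8333)·(-0.3333) + (-3.1667)·(3.6667) + (-1.1667)·(-1.3333) + (-1.1667)·(-0.3333)) / 5 = -14.3333/5 = -2.8667
  S[X_2,X_2] = ((-0.3333)·(-0.3333) + (-1.3333)·(-1.3333) + (-0.3333)·(-0.3333) + (3.6667)·(3.6667) + (-1.3333)·(-1.3333) + (-0.3333)·(-0.3333)) / 5 = 17.3333/5 = 3.4667

S is symmetric (S[j,i] = S[i,j]). Assembling:

S = [[4.9667, -2.8667],
 [-2.8667, 3.4667]]


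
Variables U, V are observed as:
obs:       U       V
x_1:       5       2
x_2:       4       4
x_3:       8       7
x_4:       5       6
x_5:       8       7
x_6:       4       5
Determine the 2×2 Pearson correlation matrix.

Step 1 — column means:
  mean(U) = (5 + 4 + 8 + 5 + 8 + 4) / 6 = 34/6 = 5.6667
  mean(V) = (2 + 4 + 7 + 6 + 7 + 5) / 6 = 31/6 = 5.1667

Step 2 — sample variances and covariances s[i,j] = (1/(n-1)) · Σ_k (x_{k,i} - mean_i) · (x_{k,j} - mean_j), with n-1 = 5:
  s[U,U] = ((-0.6667)·(-0.6667) + (-1.6667)·(-1.6667) + (2.3333)·(2.3333) + (-0.6667)·(-0.6667) + (2.3333)·(2.3333) + (-1.6667)·(-1.6667)) / 5 = 17.3333/5 = 3.4667
  s[U,V] = ((-0.6667)·(-3.1667) + (-1.6667)·(-1.1667) + (2.3333)·(1.8333) + (-0.6667)·(0.8333) + (2.3333)·(1.8333) + (-1.6667)·(-0.1667)) / 5 = 12.3333/5 = 2.4667
  s[V,V] = ((-3.1667)·(-3.1667) + (-1.1667)·(-1.1667) + (1.8333)·(1.8333) + (0.8333)·(0.8333) + (1.8333)·(1.8333) + (-0.1667)·(-0.1667)) / 5 = 18.8333/5 = 3.7667
  Sample standard deviations s_i = √(s[i,i]):
  s(U) = √(3.4667) = 1.8619
  s(V) = √(3.7667) = 1.9408

Step 3 — r_{ij} = s_{ij} / (s_i · s_j):
  r[U,U] = 1 (diagonal).
  r[U,V] = 2.4667 / (1.8619 · 1.9408) = 2.4667 / 3.6136 = 0.6826
  r[V,V] = 1 (diagonal).

R is symmetric with unit diagonal. Assembling:

R = [[1, 0.6826],
 [0.6826, 1]]


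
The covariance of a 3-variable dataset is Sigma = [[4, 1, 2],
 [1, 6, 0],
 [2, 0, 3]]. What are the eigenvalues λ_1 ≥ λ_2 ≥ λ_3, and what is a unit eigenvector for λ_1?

Step 1 — characteristic polynomial p(λ) = det(λI - Sigma) = λ³ - tr·λ² + c_1·λ - det, where tr = trace, c_1 = sum of the principal 2×2 minors, det = det(Sigma):
  tr = 4 + 6 + 3 = 13,
  c_1 = (4·6 - (1)²) + (4·3 - (2)²) + (6·3 - (0)²) = 23 + 8 + 18 = 49,
  det = 4·(6·3 - (0)²) - (1)·((1)·3 - (0)·(2)) + (2)·((1)·(0) - 6·(2)) = 4·(18) - (1)·(3) + (2)·(-12) = 45.
  So p(λ) = λ³ - 13λ² + 49λ - 45.
Step 2 — look for an integer root (rational root theorem: any rational root is an integer divisor of 45). Testing λ = 5:
  p(5) = 125 - 325 + 245 - 45 = 0  ✓
  Dividing out (λ - 5): p(λ) = (λ - 5)(λ² - 8λ + 9).
Step 3 — remaining eigenvalues from the quadratic λ² - 8λ + 9 = 0:
  Δ = 8² - 4·9 = 64 - 36 = 28,  λ = (8 ± √28)/2 = (8 ± 5.2915)/2 ≈ 6.6458 or 1.3542.
  Sorted: λ_1 = 6.6458,  λ_2 = 5,  λ_3 = 1.3542  (check: sum = 13 = tr ✓).

Step 4 — unit eigenvector for λ_1 ≈ 6.6458: v spans the null space of (Sigma - λ_1 I), whose rows are
  r_1 = (-2.6458, 1, 2),  r_2 = (1, -0.6458, 0),  r_3 = (2, 0, -3.6458).
  v is orthogonal to every row, so take v ∝ r_1 × r_2 = ((1)·(0) - (2)·(-0.6458), (2)·(1) - (-2.6458)·(0), (-2.6458)·(-0.6458) - (1)·(1)) ≈ (1.2915, 2, 0.7085).
  Let u = (1.2915, 2, 0.7085).
  ||u|| = √((1.2915)² + (2)² + (0.7085)²) = √(6.1699) ≈ 2.4839,  v_1 = u/||u|| ≈ (0.5199, 0.8052, 0.2852) (||v_1|| = 1).

λ_1 = 6.6458,  λ_2 = 5,  λ_3 = 1.3542;  v_1 ≈ (0.5199, 0.8052, 0.2852)


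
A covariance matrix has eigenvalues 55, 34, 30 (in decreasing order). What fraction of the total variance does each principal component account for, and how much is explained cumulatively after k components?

Step 1 — total variance = trace(Sigma) = Σ λ_i = 55 + 34 + 30 = 119.

Step 2 — fraction explained by component i = λ_i / Σ λ:
  PC1: 55/119 = 0.4622
  PC2: 34/119 = 0.2857
  PC3: 30/119 = 0.2521

Step 3 — cumulative fraction after k components = (λ_1 + ... + λ_k) / Σ λ:
  k = 1: 55/119 = 0.4622
  k = 2: (55 + 34)/119 = 89/119 = 0.7479
  k = 3: (55 + 34 + 30)/119 = 119/119 = 1

Summary (fraction, with percent):

explained: PC1 0.4622 (46.22%), PC2 0.2857 (28.57%), PC3 0.2521 (25.21%);  cumulative: 0.4622, 0.7479, 1


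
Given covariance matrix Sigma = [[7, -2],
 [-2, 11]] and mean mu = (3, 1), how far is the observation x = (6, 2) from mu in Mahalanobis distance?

Step 1 — centre the observation: (x - mu) = (3, 1).

Step 2 — invert Sigma. det(Sigma) = 7·11 - (-2)² = 73.
  Sigma^{-1} = (1/det) · [[d, -b], [-b, a]] = [[0.1507, 0.0274],
 [0.0274, 0.0959]].

Step 3 — form the quadratic (x - mu)^T · Sigma^{-1} · (x - mu):
  Sigma^{-1} · (x - mu) = (0.4795, 0.1781).
  (x - mu)^T · [Sigma^{-1} · (x - mu)] = (3)·(0.4795) + (1)·(0.1781) = 1.6164.

Step 4 — take square root: d = √(1.6164) ≈ 1.2714.

d(x, mu) = √(1.6164) ≈ 1.2714


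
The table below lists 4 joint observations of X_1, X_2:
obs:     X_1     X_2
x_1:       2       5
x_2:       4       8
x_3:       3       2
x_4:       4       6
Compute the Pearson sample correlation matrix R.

Step 1 — column means:
  mean(X_1) = (2 + 4 + 3 + 4) / 4 = 13/4 = 3.25
  mean(X_2) = (5 + 8 + 2 + 6) / 4 = 21/4 = 5.25

Step 2 — sample variances and covariances s[i,j] = (1/(n-1)) · Σ_k (x_{k,i} - mean_i) · (x_{k,j} - mean_j), with n-1 = 3:
  s[X_1,X_1] = ((-1.25)·(-1.25) + (0.75)·(0.75) + (-0.25)·(-0.25) + (0.75)·(0.75)) / 3 = 2.75/3 = 0.9167
  s[X_1,X_2] = ((-1.25)·(-0.25) + (0.75)·(2.75) + (-0.25)·(-3.25) + (0.75)·(0.75)) / 3 = 3.75/3 = 1.25
  s[X_2,X_2] = ((-0.25)·(-0.25) + (2.75)·(2.75) + (-3.25)·(-3.25) + (0.75)·(0.75)) / 3 = 18.75/3 = 6.25
  Sample standard deviations s_i = √(s[i,i]):
  s(X_1) = √(0.9167) = 0.9574
  s(X_2) = √(6.25) = 2.5

Step 3 — r_{ij} = s_{ij} / (s_i · s_j):
  r[X_1,X_1] = 1 (diagonal).
  r[X_1,X_2] = 1.25 / (0.9574 · 2.5) = 1.25 / 2.3936 = 0.5222
  r[X_2,X_2] = 1 (diagonal).

R is symmetric with unit diagonal. Assembling:

R = [[1, 0.5222],
 [0.5222, 1]]


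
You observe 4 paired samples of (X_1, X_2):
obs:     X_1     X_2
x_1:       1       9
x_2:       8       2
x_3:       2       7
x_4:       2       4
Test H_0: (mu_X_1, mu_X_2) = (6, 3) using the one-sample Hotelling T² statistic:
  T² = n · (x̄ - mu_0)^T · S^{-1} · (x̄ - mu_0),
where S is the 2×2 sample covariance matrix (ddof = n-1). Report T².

Step 1 — sample mean vector:
  mean(X_1) = (1 + 8 + 2 + 2) / 4 = 13/4 = 3.25
  mean(X_2) = (9 + 2 + 7 + 4) / 4 = 22/4 = 5.5
  x̄ = (3.25, 5.5),  deviation x̄ - mu_0 = (3.25, 5.5) - (6, 3) = (-2.75, 2.5).

Step 2 — sample covariance matrix, S[i,j] = (1/(n-1)) · Σ_k (x_{k,i} - mean_i) · (x_{k,j} - mean_j), divisor n-1 = 3:
  S[X_1,X_1] = ((-2.25)·(-2.25) + (4.75)·(4.75) + (-1.25)·(-1.25) + (-1.25)·(-1.25)) / 3 = 30.75/3 = 10.25
  S[X_1,X_2] = ((-2.25)·(3.5) + (4.75)·(-3.5) + (-1.25)·(1.5) + (-1.25)·(-1.5)) / 3 = -24.5/3 = -8.1667
  S[X_2,X_2] = ((3.5)·(3.5) + (-3.5)·(-3.5) + (1.5)·(1.5) + (-1.5)·(-1.5)) / 3 = 29/3 = 9.6667
  S = [[10.25, -8.1667],
 [-8.1667, 9.6667]].

Step 3 — invert S. det(S) = 10.25·9.6667 - (-8.1667)² = 32.3889.
  S^{-1} = (1/det) · [[d, -b], [-b, a]] = [[0.2985, 0.2521],
 [0.2521, 0.3165]].

Step 4 — quadratic form (x̄ - mu_0)^T · S^{-1} · (x̄ - mu_0):
  S^{-1} · (x̄ - mu_0) = (-0.1904, 0.0978),
  (x̄ - mu_0)^T · [...] = (-2.75)·(-0.1904) + (2.5)·(0.0978) = 0.768.

Step 5 — scale by n: T² = 4 · 0.768 = 3.072.

T² ≈ 3.072


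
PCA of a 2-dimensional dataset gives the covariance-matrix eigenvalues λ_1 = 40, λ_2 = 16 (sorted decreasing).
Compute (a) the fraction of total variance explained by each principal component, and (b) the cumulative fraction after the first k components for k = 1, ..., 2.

Step 1 — total variance = trace(Sigma) = Σ λ_i = 40 + 16 = 56.

Step 2 — fraction explained by component i = λ_i / Σ λ:
  PC1: 40/56 = 0.7143
  PC2: 16/56 = 0.2857

Step 3 — cumulative fraction after k components = (λ_1 + ... + λ_k) / Σ λ:
  k = 1: 40/56 = 0.7143
  k = 2: (40 + 16)/56 = 56/56 = 1

Summary (fraction, with percent):

explained: PC1 0.7143 (71.43%), PC2 0.2857 (28.57%);  cumulative: 0.7143, 1
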